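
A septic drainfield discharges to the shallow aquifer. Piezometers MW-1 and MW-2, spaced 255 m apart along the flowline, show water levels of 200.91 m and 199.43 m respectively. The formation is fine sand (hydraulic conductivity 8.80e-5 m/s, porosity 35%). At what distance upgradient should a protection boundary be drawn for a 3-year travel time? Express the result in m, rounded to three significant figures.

Hydraulic gradient i = (200.91 − 199.43) / 255 = 1.48 / 255 = 0.005804
K = 8.80e-5 m/s × 86400 s/d = 7.603 m/d
Specific discharge q = 7.603 × 0.005804 = 0.04413 m/d
Average linear velocity = 0.04413 / 0.35 = 0.1261 m/d
T = 3 yr × 365 = 1095 d
L = v × T = 0.1261 × 1095 = 138.1 m

138 m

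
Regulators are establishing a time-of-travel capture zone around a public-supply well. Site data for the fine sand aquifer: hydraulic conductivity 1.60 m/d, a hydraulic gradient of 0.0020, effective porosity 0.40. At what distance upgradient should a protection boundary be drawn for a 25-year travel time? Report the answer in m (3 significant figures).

73.0 m

q = Ki = 1.60 × 0.0020 = 0.003200 m/d
Average linear velocity = 0.003200 / 0.40 = 0.008000 m/d
T = 25 yr × 365 = 9125 d
L = v × T = 0.008000 × 9125 = 73.00 m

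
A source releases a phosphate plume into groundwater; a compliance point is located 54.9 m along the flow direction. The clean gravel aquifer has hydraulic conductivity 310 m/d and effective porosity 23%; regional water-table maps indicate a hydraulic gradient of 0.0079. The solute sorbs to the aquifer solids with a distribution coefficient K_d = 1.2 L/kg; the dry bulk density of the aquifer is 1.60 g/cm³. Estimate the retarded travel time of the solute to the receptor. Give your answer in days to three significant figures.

Darcy flux q = K·i = 310 × 0.0079 = 2.449 m/d
Average linear velocity = 2.449 / 0.23 = 10.65 m/d
Retardation R = 1 + ρ_b·K_d/n = 1 + 1.60×1.2/0.23 = 9.348
Contaminant velocity v_c = v/R = 10.65/9.348 = 1.139 m/d
t = L/v_c = 54.9/1.139 = 48.20 d

48.2 days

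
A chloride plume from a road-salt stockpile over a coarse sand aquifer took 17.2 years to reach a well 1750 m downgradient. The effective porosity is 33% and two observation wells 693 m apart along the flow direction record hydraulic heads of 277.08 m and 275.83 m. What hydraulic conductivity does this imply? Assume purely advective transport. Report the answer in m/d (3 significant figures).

Hydraulic gradient i = (277.08 − 275.83) / 693 = 1.25 / 693 = 0.001804
t = 17.2 years = 6278 d
v = L / t = 1750 / 6278 = 0.2788 m/d
K = v · n / i = 0.2788 × 0.33 / 0.001804 = 51.0 m/d

51.0 m/d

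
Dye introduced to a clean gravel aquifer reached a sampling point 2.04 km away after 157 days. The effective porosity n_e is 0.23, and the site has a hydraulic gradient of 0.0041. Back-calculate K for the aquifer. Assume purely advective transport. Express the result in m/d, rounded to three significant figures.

L = 2.04 km = 2040 m
v = L / t = 2040 / 157 = 12.99 m/d
K = v · n / i = 12.99 × 0.23 / 0.0041 = 729 m/d

729 m/d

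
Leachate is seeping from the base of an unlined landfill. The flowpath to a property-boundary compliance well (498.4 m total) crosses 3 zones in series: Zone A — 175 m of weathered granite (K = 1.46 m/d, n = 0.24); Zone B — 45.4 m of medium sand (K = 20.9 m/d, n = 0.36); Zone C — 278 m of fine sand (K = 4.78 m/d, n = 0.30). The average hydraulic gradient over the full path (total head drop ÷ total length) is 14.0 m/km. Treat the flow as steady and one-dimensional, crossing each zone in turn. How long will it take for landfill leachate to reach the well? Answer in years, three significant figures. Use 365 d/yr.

10.0 years

Continuity: the same q passes through each zone, so ΔH = q·Σ(L_j/K_j) — the zones act as resistances in series.
Σ(L/K) = 175/1.46 + 45.4/20.9 + 278/4.78 = 119.9 + 2.172 + 58.16 = 180.2 d
K_eq = L_total / Σ(L/K) = 498.4 / 180.2 = 2.766 m/d
q = K_eq · i = 2.766 × 0.014 = 0.03872 m/d (same in every zone)
Zone A: v = q/n = 0.03872/0.24 = 0.1613 m/d → t_A = 175/0.1613 = 1085 d
Zone B: v = q/n = 0.03872/0.36 = 0.1076 m/d → t_B = 45.4/0.1076 = 422.1 d
Zone C: v = q/n = 0.03872/0.30 = 0.1291 m/d → t_C = 278/0.1291 = 2154 d
Total t = 1085 + 422.1 + 2154 = 3660 d
   = 3660 / 365 = 10.0 yr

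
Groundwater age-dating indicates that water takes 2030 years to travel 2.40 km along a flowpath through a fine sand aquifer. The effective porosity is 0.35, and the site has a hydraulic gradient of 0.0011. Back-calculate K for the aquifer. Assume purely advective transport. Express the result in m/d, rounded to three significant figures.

t = 2030 years = 741000 d
L = 2.40 km = 2400 m
v = L / t = 2400 / 741000 = 0.003239 m/d
K = v · n / i = 0.003239 × 0.35 / 0.0011 = 1.03 m/d

1.03 m/d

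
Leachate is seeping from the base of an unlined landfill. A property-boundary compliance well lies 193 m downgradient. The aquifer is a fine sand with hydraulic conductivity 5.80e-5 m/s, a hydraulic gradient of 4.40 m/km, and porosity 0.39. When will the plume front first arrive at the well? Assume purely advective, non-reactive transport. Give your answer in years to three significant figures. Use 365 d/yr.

9.35 years

K = 5.80e-5 m/s × 86400 s/d = 5.011 m/d
Darcy flux q = K·i = 5.011 × 0.0044 = 0.02205 m/d
Seepage velocity v = q / n = 0.02205 / 0.39 = 0.05654 m/d
t = L / v = 193 / 0.05654 = 3414 d
   = 3414 / 365 = 9.35 yr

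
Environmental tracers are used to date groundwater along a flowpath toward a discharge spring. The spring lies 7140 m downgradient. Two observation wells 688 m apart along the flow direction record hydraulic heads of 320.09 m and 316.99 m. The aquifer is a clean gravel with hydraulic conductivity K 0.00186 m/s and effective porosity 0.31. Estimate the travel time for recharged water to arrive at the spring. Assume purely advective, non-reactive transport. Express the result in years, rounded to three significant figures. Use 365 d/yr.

8.37 years

Hydraulic gradient i = (320.09 − 316.99) / 688 = 3.10 / 688 = 0.004506
K = 0.00186 m/s × 86400 s/d = 160.7 m/d
q = Ki = 160.7 × 0.004506 = 0.7241 m/d
v = Ki/n = 160.7·0.004506/0.31 = 2.336 m/d
t = L / v = 7140 / 2.336 = 3057 d
   = 3057 / 365 = 8.37 yr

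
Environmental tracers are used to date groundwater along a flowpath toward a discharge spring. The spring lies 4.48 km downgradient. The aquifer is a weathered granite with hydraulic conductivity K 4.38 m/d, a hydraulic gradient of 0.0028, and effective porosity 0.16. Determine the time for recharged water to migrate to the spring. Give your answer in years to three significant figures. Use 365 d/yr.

Darcy flux q = K·i = 4.38 × 0.0028 = 0.01226 m/d
v = Ki/n = 4.38·0.0028/0.16 = 0.07665 m/d
L = 4.48 km = 4480 m
t = L / v = 4480 / 0.07665 = 58450 d
   = 58450 / 365 = 160 yr

160 years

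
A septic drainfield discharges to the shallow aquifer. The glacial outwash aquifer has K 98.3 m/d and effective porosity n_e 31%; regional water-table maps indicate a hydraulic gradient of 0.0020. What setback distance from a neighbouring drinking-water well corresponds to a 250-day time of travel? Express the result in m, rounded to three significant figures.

Darcy flux q = K·i = 98.3 × 0.0020 = 0.1966 m/d
Seepage velocity v = q / n = 0.1966 / 0.31 = 0.6342 m/d
L = v × T = 0.6342 × 250 = 158.5 m

159 m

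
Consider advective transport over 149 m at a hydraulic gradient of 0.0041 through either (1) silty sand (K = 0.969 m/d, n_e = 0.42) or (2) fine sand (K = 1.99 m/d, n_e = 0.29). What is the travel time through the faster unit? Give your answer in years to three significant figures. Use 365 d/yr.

14.5 years

Unit 1 (silty sand): v = 0.969×0.0041/0.42 = 0.009459 m/d, t = 149/0.009459 = 15750 d
Unit 2 (fine sand): v = 1.99×0.0041/0.29 = 0.02813 m/d, t = 149/0.02813 = 5296 d
Faster: 5296 d / 365 = 14.5 yr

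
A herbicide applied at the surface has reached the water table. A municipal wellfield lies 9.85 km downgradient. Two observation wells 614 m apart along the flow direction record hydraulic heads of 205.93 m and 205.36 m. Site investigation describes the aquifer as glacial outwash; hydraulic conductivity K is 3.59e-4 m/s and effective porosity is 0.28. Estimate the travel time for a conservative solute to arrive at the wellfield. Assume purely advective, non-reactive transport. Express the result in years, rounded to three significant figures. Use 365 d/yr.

262 years

Hydraulic gradient i = (205.93 − 205.36) / 614 = 0.57 / 614 = 9.283e-4
K = 3.59e-4 m/s × 86400 s/d = 31.02 m/d
Darcy flux q = K·i = 31.02 × 9.283e-4 = 0.02879 m/d
v_s = q/n_e = 0.02879/0.28 = 0.1028 m/d
L = 9.85 km = 9850 m
t = L / v = 9850 / 0.1028 = 95780 d
   = 95780 / 365 = 262 yr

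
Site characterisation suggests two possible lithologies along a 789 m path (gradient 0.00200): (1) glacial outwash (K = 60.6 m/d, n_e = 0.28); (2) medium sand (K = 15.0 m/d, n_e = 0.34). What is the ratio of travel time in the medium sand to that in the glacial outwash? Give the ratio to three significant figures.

Unit 1 (glacial outwash): v = 60.6×0.0020/0.28 = 0.4329 m/d, t = 789/0.4329 = 1823 d
Unit 2 (medium sand): v = 15.0×0.0020/0.34 = 0.08824 m/d, t = 789/0.08824 = 8942 d
t(medium sand) / t(glacial outwash) = 8942/1823 = 4.91

4.91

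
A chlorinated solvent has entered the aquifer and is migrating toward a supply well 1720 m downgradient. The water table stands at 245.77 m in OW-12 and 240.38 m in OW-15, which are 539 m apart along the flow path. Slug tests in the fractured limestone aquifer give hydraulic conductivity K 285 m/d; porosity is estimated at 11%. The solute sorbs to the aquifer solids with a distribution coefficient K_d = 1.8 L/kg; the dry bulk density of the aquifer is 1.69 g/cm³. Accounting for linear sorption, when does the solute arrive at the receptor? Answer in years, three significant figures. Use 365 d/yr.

Hydraulic gradient i = (245.77 − 240.38) / 539 = 5.39 / 539 = 0.01000
q = Ki = 285 × 0.01000 = 2.850 m/d
Average linear velocity = 2.850 / 0.11 = 25.91 m/d
Retardation R = 1 + ρ_b·K_d/n = 1 + 1.69×1.8/0.11 = 28.65
Contaminant velocity v_c = v/R = 25.91/28.65 = 0.9042 m/d
t = L/v_c = 1720/0.9042 = 1902 d
   = 1902/365 = 5.21 yr

5.21 years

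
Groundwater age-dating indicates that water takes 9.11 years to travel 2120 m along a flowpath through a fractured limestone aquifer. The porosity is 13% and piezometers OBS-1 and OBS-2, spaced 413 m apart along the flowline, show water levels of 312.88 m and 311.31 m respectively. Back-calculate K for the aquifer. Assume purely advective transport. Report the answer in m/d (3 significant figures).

Hydraulic gradient i = (312.88 − 311.31) / 413 = 1.57 / 413 = 0.003801
t = 9.11 years = 3325 d
v = L / t = 2120 / 3325 = 0.6376 m/d
K = v · n / i = 0.6376 × 0.13 / 0.003801 = 21.8 m/d

21.8 m/d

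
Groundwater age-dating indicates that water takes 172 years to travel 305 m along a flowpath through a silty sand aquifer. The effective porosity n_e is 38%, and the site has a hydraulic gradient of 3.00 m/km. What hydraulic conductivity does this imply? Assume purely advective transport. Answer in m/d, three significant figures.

t = 172 years = 62780 d
v = L / t = 305 / 62780 = 0.004858 m/d
K = v · n / i = 0.004858 × 0.38 / 0.0030 = 0.615 m/d

0.615 m/d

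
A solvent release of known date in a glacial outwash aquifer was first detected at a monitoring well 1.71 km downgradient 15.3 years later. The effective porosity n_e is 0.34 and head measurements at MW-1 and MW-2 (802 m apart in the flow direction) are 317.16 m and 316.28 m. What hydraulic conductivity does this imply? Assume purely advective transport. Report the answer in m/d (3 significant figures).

94.9 m/d

Hydraulic gradient i = (317.16 − 316.28) / 802 = 0.88 / 802 = 0.001097
t = 15.3 years = 5585 d
L = 1.71 km = 1710 m
v = L / t = 1710 / 5585 = 0.3062 m/d
K = v · n / i = 0.3062 × 0.34 / 0.001097 = 94.9 m/d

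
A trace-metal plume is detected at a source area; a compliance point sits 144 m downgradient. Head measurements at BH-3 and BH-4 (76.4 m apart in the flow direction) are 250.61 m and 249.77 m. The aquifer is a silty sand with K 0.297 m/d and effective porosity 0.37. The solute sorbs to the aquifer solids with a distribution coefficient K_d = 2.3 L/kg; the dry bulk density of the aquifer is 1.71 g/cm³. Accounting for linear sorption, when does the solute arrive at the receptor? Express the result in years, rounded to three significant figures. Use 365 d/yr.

520 years

Hydraulic gradient i = (250.61 − 249.77) / 76.4 = 0.84 / 76.4 = 0.01099
Specific discharge q = 0.297 × 0.01099 = 0.003265 m/d
Average linear velocity = 0.003265 / 0.37 = 0.008826 m/d
Retardation R = 1 + ρ_b·K_d/n = 1 + 1.71×2.3/0.37 = 11.63
Contaminant velocity v_c = v/R = 0.008826/11.63 = 7.589e-4 m/d
t = L/v_c = 144/7.589e-4 = 189800 d
   = 189800/365 = 520 yr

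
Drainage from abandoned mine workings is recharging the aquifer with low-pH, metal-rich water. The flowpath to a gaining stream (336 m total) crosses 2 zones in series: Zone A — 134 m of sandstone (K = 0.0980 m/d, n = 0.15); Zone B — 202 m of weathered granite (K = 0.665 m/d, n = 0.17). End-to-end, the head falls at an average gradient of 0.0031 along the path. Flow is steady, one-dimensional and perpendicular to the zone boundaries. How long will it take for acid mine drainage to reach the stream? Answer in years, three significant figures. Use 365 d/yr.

239 years

Continuity: the same q passes through each zone, so ΔH = q·Σ(L_j/K_j) — the zones act as resistances in series.
Σ(L/K) = 134/0.0980 + 202/0.665 = 1367 + 303.8 = 1671 d
K_eq = L_total / Σ(L/K) = 336 / 1671 = 0.2011 m/d
q = K_eq · i = 0.2011 × 0.0031 = 6.233e-4 m/d (same in every zone)
Zone A: v = q/n = 6.233e-4/0.15 = 0.004155 m/d → t_A = 134/0.004155 = 32250 d
Zone B: v = q/n = 6.233e-4/0.17 = 0.003666 m/d → t_B = 202/0.003666 = 55090 d
Total t = 32250 + 55090 = 87340 d
   = 87340 / 365 = 239 yr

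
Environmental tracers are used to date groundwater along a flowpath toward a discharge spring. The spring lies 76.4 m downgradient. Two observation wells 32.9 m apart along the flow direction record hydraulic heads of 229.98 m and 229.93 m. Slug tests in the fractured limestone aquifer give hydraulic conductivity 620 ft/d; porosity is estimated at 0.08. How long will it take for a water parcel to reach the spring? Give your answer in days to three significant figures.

Hydraulic gradient i = (229.98 − 229.93) / 32.9 = 0.05 / 32.9 = 0.001520
K = 620 ft/d × 0.3048 = 189.0 m/d
Darcy flux q = K·i = 189.0 × 0.001520 = 0.2872 m/d
v = Ki/n = 189.0·0.001520/0.08 = 3.590 m/d
t = L / v = 76.4 / 3.590 = 21.28 d

21.3 days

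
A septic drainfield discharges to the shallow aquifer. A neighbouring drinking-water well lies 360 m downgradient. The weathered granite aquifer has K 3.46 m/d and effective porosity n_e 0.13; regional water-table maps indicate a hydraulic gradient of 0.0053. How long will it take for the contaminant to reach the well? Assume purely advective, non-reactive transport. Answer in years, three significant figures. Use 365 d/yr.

6.99 years

Specific discharge q = 3.46 × 0.0053 = 0.01834 m/d
v = Ki/n = 3.46·0.0053/0.13 = 0.1411 m/d
t = L / v = 360 / 0.1411 = 2552 d
   = 2552 / 365 = 6.99 yr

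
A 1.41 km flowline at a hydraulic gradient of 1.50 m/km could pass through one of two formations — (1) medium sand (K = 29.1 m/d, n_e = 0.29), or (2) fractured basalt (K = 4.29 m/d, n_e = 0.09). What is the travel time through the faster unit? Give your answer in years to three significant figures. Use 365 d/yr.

25.7 years

Unit 1 (medium sand): v = 29.1×0.0015/0.29 = 0.1505 m/d, t = 1410/0.1505 = 9368 d
Unit 2 (fractured basalt): v = 4.29×0.0015/0.09 = 0.07150 m/d, t = 1410/0.07150 = 19720 d
Faster: 9368 d / 365 = 25.7 yr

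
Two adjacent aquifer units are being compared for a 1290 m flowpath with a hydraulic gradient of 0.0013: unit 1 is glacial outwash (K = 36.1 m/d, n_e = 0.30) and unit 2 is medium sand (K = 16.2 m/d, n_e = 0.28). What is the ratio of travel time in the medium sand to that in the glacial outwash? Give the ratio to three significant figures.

Unit 1 (glacial outwash): v = 36.1×0.0013/0.30 = 0.1564 m/d, t = 1290/0.1564 = 8246 d
Unit 2 (medium sand): v = 16.2×0.0013/0.28 = 0.07521 m/d, t = 1290/0.07521 = 17150 d
t(medium sand) / t(glacial outwash) = 17150/8246 = 2.08

2.08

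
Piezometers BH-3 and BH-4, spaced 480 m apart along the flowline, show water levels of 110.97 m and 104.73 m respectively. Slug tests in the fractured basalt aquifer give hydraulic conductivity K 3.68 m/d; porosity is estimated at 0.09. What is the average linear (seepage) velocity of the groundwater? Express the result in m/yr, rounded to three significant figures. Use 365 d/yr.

Hydraulic gradient i = (110.97 − 104.73) / 480 = 6.24 / 480 = 0.01300
q = Ki = 3.68 × 0.01300 = 0.04784 m/d
v_s = q/n_e = 0.04784/0.09 = 0.5316 m/d
   = 0.5316 × 365 = 194 m/yr

194 m/yr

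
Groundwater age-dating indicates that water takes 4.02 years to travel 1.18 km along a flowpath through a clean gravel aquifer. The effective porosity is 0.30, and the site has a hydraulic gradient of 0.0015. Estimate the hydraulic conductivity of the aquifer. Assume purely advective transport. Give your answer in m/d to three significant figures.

t = 4.02 years = 1467 d
L = 1.18 km = 1180 m
v = L / t = 1180 / 1467 = 0.8042 m/d
K = v · n / i = 0.8042 × 0.30 / 0.0015 = 161 m/d

161 m/d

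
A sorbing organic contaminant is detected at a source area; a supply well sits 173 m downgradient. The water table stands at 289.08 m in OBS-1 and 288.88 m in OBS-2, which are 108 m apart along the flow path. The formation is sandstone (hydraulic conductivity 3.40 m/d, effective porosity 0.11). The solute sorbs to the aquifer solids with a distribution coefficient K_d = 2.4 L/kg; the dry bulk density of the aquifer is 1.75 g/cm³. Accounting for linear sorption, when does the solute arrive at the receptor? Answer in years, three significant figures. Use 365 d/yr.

Hydraulic gradient i = (289.08 − 288.88) / 108 = 0.20 / 108 = 0.001852
Specific discharge q = 3.40 × 0.001852 = 0.006296 m/d
v_s = q/n_e = 0.006296/0.11 = 0.05724 m/d
Retardation R = 1 + ρ_b·K_d/n = 1 + 1.75×2.4/0.11 = 39.18
Contaminant velocity v_c = v/R = 0.05724/39.18 = 0.001461 m/d
t = L/v_c = 173/0.001461 = 118400 d
   = 118400/365 = 324 yr

324 years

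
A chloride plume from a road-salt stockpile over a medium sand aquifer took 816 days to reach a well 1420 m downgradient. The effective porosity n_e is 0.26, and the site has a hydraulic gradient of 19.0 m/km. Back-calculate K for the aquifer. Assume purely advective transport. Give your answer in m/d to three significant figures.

23.8 m/d

v = L / t = 1420 / 816 = 1.740 m/d
K = v · n / i = 1.740 × 0.26 / 0.019 = 23.8 m/d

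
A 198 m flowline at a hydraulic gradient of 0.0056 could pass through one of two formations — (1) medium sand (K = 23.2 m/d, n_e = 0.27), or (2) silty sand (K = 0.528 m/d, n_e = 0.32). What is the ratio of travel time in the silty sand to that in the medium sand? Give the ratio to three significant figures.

52.1

Unit 1 (medium sand): v = 23.2×0.0056/0.27 = 0.4812 m/d, t = 198/0.4812 = 411.5 d
Unit 2 (silty sand): v = 0.528×0.0056/0.32 = 0.009240 m/d, t = 198/0.009240 = 21430 d
t(silty sand) / t(medium sand) = 21430/411.5 = 52.1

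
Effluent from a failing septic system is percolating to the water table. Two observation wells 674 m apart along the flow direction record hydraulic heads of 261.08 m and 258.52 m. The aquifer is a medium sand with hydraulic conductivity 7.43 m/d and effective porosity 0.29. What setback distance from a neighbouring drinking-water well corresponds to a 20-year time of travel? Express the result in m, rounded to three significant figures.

710 m

Hydraulic gradient i = (261.08 − 258.52) / 674 = 2.56 / 674 = 0.003798
q = Ki = 7.43 × 0.003798 = 0.02822 m/d
Average linear velocity = 0.02822 / 0.29 = 0.09731 m/d
T = 20 yr × 365 = 7300 d
L = v × T = 0.09731 × 7300 = 710.4 m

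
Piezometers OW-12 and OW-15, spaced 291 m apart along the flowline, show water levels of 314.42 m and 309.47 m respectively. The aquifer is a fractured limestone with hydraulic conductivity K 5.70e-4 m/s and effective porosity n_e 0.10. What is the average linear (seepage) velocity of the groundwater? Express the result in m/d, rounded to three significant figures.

8.38 m/d

Hydraulic gradient i = (314.42 − 309.47) / 291 = 4.95 / 291 = 0.01701
K = 5.70e-4 m/s × 86400 s/d = 49.25 m/d
Darcy flux q = K·i = 49.25 × 0.01701 = 0.8377 m/d
v = Ki/n = 49.25·0.01701/0.10 = 8.377 m/d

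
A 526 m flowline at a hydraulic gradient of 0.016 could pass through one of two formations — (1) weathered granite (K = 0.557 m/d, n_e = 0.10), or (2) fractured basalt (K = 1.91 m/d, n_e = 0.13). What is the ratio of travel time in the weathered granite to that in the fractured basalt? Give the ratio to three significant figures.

2.64

Unit 1 (weathered granite): v = 0.557×0.016/0.10 = 0.08912 m/d, t = 526/0.08912 = 5902 d
Unit 2 (fractured basalt): v = 1.91×0.016/0.13 = 0.2351 m/d, t = 526/0.2351 = 2238 d
t(weathered granite) / t(fractured basalt) = 5902/2238 = 2.64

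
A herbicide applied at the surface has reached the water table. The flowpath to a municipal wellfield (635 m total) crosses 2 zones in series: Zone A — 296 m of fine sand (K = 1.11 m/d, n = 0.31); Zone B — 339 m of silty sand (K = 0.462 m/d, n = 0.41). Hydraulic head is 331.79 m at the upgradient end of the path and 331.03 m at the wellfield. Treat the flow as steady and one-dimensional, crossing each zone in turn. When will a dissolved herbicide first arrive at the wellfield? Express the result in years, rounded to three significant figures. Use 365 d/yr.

832 years

Total head drop ΔH = 331.79 − 331.03 = 0.76 m
Steady 1-D flow in series ⇒ the Darcy flux q is identical in every zone and the zone head losses add (resistances L/K in series).
Σ(L/K) = 296/1.11 + 339/0.462 = 266.7 + 733.8 = 1000 d
q = ΔH / Σ(L/K) = 0.76 / 1000 = 7.597e-4 m/d (same in every zone)
Zone A: v = q/n = 7.597e-4/0.31 = 0.002451 m/d → t_A = 296/0.002451 = 120800 d
Zone B: v = q/n = 7.597e-4/0.41 = 0.001853 m/d → t_B = 339/0.001853 = 183000 d
Total t = 120800 + 183000 = 303700 d
   = 303700 / 365 = 832 yr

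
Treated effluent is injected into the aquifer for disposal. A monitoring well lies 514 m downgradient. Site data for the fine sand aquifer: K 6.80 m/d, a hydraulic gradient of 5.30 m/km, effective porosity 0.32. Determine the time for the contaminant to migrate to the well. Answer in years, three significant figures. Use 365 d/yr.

q = Ki = 6.80 × 0.0053 = 0.03604 m/d
v_s = q/n_e = 0.03604/0.32 = 0.1126 m/d
t = L / v = 514 / 0.1126 = 4564 d
   = 4564 / 365 = 12.5 yr

12.5 years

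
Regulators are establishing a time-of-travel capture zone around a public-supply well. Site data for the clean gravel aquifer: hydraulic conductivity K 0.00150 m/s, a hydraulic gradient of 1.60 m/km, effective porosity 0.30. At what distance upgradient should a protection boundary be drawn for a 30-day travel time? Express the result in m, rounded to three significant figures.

K = 0.00150 m/s × 86400 s/d = 129.6 m/d
q = Ki = 129.6 × 0.0016 = 0.2074 m/d
v_s = q/n_e = 0.2074/0.30 = 0.6912 m/d
L = v × T = 0.6912 × 30 = 20.74 m

20.7 m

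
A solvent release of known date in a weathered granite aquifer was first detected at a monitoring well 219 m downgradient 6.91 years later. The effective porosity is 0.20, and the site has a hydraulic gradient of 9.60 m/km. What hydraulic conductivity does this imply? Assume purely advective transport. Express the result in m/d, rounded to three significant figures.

1.81 m/d

t = 6.91 years = 2522 d
v = L / t = 219 / 2522 = 0.08683 m/d
K = v · n / i = 0.08683 × 0.20 / 0.0096 = 1.81 m/d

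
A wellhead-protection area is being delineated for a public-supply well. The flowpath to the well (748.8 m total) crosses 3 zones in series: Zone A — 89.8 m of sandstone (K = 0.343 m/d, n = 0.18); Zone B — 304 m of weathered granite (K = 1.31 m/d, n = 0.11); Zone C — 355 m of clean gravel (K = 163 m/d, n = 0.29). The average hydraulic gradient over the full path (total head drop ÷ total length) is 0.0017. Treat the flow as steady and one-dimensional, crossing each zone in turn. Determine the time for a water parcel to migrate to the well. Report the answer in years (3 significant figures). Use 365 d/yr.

163 years

Continuity: the same q passes through each zone, so ΔH = q·Σ(L_j/K_j) — the zones act as resistances in series.
Σ(L/K) = 89.8/0.343 + 304/1.31 + 355/163 = 261.8 + 232.1 + 2.178 = 496.0 d
K_eq = L_total / Σ(L/K) = 748.8 / 496.0 = 1.510 m/d
q = K_eq · i = 1.510 × 0.0017 = 0.002566 m/d (same in every zone)
Zone A: v = q/n = 0.002566/0.18 = 0.01426 m/d → t_A = 89.8/0.01426 = 6299 d
Zone B: v = q/n = 0.002566/0.11 = 0.02333 m/d → t_B = 304/0.02333 = 13030 d
Zone C: v = q/n = 0.002566/0.29 = 0.008849 m/d → t_C = 355/0.008849 = 40120 d
Total t = 6299 + 13030 + 40120 = 59450 d
   = 59450 / 365 = 163 yr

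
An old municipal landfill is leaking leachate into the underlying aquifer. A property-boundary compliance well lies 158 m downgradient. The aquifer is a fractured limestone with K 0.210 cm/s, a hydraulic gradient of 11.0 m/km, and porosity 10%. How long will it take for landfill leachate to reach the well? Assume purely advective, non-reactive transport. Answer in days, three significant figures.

7.92 days

K = 0.210 cm/s × 864 = 181.4 m/d
Specific discharge q = 181.4 × 0.011 = 1.996 m/d
Seepage velocity v = q / n = 1.996 / 0.10 = 19.96 m/d
t = L / v = 158 / 19.96 = 7.916 d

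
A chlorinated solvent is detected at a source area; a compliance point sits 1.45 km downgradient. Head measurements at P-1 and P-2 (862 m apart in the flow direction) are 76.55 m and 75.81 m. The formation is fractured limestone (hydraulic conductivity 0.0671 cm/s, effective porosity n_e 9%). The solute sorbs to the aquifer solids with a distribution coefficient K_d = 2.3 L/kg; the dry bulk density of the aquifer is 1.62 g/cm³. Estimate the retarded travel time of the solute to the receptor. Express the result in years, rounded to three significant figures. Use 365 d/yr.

Hydraulic gradient i = (76.55 − 75.81) / 862 = 0.74 / 862 = 8.585e-4
K = 0.0671 cm/s × 864 = 57.97 m/d
Darcy flux q = K·i = 57.97 × 8.585e-4 = 0.04977 m/d
v_s = q/n_e = 0.04977/0.09 = 0.5530 m/d
Retardation R = 1 + ρ_b·K_d/n = 1 + 1.62×2.3/0.09 = 42.40
Contaminant velocity v_c = v/R = 0.5530/42.40 = 0.01304 m/d
L = 1.45 km = 1450 m
t = L/v_c = 1450/0.01304 = 111200 d
   = 111200/365 = 305 yr

305 years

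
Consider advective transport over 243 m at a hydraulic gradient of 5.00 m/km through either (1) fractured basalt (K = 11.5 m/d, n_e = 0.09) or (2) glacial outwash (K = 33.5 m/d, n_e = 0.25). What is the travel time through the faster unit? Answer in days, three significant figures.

Unit 1 (fractured basalt): v = 11.5×0.0050/0.09 = 0.6389 m/d, t = 243/0.6389 = 380.3 d
Unit 2 (glacial outwash): v = 33.5×0.0050/0.25 = 0.6700 m/d, t = 243/0.6700 = 362.7 d
Faster unit: t = 363 d

363 days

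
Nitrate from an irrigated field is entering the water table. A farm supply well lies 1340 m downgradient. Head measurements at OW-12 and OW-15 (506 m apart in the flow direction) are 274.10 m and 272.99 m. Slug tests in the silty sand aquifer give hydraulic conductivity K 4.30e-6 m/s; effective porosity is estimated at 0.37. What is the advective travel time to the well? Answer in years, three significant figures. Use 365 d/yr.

Hydraulic gradient i = (274.10 − 272.99) / 506 = 1.11 / 506 = 0.002194
K = 4.30e-6 m/s × 86400 s/d = 0.3715 m/d
q = Ki = 0.3715 × 0.002194 = 8.150e-4 m/d
v_s = q/n_e = 8.150e-4/0.37 = 0.002203 m/d
t = L / v = 1340 / 0.002203 = 608300 d
   = 608300 / 365 = 1670 yr

1670 years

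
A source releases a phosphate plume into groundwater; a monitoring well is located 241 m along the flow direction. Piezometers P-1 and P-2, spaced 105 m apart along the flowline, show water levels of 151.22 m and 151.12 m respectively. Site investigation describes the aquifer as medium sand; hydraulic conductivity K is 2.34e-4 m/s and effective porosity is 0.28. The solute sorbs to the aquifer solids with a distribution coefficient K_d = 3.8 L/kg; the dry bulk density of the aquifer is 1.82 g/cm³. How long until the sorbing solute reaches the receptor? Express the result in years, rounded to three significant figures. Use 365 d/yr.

Hydraulic gradient i = (151.22 − 151.12) / 105 = 0.10 / 105 = 9.524e-4
K = 2.34e-4 m/s × 86400 s/d = 20.22 m/d
q = Ki = 20.22 × 9.524e-4 = 0.01925 m/d
Average linear velocity = 0.01925 / 0.28 = 0.06877 m/d
Retardation R = 1 + ρ_b·K_d/n = 1 + 1.82×3.8/0.28 = 25.70
Contaminant velocity v_c = v/R = 0.06877/25.70 = 0.002676 m/d
t = L/v_c = 241/0.002676 = 90070 d
   = 90070/365 = 247 yr

247 years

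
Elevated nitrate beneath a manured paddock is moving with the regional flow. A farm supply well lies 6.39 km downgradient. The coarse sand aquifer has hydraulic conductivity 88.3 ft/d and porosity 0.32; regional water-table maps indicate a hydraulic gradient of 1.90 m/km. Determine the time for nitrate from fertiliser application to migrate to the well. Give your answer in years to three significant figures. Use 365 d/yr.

K = 88.3 ft/d × 0.3048 = 26.91 m/d
Specific discharge q = 26.91 × 0.0019 = 0.05114 m/d
Seepage velocity v = q / n = 0.05114 / 0.32 = 0.1598 m/d
L = 6.39 km = 6390 m
t = L / v = 6390 / 0.1598 = 39990 d
   = 39990 / 365 = 110 yr

110 years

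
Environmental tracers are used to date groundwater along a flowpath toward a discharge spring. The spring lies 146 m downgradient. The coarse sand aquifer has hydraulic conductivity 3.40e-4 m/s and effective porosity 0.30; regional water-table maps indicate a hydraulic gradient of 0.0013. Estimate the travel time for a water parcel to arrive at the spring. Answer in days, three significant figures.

1150 days

K = 3.40e-4 m/s × 86400 s/d = 29.38 m/d
q = Ki = 29.38 × 0.0013 = 0.03819 m/d
Average linear velocity = 0.03819 / 0.30 = 0.1273 m/d
t = L / v = 146 / 0.1273 = 1147 d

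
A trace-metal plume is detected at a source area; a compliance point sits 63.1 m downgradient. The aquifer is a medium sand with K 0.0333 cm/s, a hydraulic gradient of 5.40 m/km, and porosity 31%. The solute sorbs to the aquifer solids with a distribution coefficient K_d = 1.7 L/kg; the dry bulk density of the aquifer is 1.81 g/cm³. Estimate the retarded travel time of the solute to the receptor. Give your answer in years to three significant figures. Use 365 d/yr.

K = 0.0333 cm/s × 864 = 28.77 m/d
Darcy flux q = K·i = 28.77 × 0.0054 = 0.1554 m/d
v_s = q/n_e = 0.1554/0.31 = 0.5012 m/d
Retardation R = 1 + ρ_b·K_d/n = 1 + 1.81×1.7/0.31 = 10.93
Contaminant velocity v_c = v/R = 0.5012/10.93 = 0.04587 m/d
t = L/v_c = 63.1/0.04587 = 1376 d
   = 1376/365 = 3.77 yr

3.77 years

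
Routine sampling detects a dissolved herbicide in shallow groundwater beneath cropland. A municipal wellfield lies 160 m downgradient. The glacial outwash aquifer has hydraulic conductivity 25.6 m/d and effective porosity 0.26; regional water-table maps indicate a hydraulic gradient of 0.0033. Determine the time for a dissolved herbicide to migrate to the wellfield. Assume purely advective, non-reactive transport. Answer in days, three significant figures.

Specific discharge q = 25.6 × 0.0033 = 0.08448 m/d
v = Ki/n = 25.6·0.0033/0.26 = 0.3249 m/d
t = L / v = 160 / 0.3249 = 492.4 d

492 days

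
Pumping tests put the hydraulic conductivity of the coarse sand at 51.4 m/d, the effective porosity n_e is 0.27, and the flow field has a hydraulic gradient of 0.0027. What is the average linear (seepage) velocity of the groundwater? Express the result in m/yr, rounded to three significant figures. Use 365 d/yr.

188 m/yr

Darcy flux q = K·i = 51.4 × 0.0027 = 0.1388 m/d
Average linear velocity = 0.1388 / 0.27 = 0.5140 m/d
   = 0.5140 × 365 = 188 m/yr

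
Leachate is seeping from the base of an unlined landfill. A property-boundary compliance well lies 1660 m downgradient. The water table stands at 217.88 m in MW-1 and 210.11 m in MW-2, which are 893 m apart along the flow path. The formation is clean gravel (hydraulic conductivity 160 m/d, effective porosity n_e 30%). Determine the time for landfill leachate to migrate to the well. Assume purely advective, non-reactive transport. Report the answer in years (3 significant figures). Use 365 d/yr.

Hydraulic gradient i = (217.88 − 210.11) / 893 = 7.77 / 893 = 0.008701
Specific discharge q = 160 × 0.008701 = 1.392 m/d
v_s = q/n_e = 1.392/0.30 = 4.641 m/d
t = L / v = 1660 / 4.641 = 357.7 d
   = 357.7 / 365 = 0.980 yr

0.980 years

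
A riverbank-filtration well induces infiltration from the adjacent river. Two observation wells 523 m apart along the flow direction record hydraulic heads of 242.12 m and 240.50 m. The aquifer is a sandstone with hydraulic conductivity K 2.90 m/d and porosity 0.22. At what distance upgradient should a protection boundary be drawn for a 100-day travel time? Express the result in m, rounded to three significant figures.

4.08 m

Hydraulic gradient i = (242.12 − 240.50) / 523 = 1.62 / 523 = 0.003098
q = Ki = 2.90 × 0.003098 = 0.008983 m/d
v_s = q/n_e = 0.008983/0.22 = 0.04083 m/d
L = v × T = 0.04083 × 100 = 4.083 m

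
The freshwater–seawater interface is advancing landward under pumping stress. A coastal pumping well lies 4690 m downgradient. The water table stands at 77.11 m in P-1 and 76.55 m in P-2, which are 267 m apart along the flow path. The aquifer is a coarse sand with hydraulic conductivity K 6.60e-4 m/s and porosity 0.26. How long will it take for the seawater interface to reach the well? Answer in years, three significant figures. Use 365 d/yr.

27.9 years

Hydraulic gradient i = (77.11 − 76.55) / 267 = 0.56 / 267 = 0.002097
K = 6.60e-4 m/s × 86400 s/d = 57.02 m/d
q = Ki = 57.02 × 0.002097 = 0.1196 m/d
v_s = q/n_e = 0.1196/0.26 = 0.4600 m/d
t = L / v = 4690 / 0.4600 = 10200 d
   = 10200 / 365 = 27.9 yr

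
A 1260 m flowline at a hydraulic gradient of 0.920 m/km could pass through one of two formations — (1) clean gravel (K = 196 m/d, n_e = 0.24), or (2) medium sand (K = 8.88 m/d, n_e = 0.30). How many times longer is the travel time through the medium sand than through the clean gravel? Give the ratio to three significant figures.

Unit 1 (clean gravel): v = 196×9.2e-4/0.24 = 0.7513 m/d, t = 1260/0.7513 = 1677 d
Unit 2 (medium sand): v = 8.88×9.2e-4/0.30 = 0.02723 m/d, t = 1260/0.02723 = 46270 d
t(medium sand) / t(clean gravel) = 46270/1677 = 27.6

27.6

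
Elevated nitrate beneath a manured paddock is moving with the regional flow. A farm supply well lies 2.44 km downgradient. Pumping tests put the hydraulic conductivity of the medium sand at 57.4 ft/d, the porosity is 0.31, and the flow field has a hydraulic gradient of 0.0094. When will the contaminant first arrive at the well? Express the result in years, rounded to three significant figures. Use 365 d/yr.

12.6 years

K = 57.4 ft/d × 0.3048 = 17.50 m/d
q = Ki = 17.50 × 0.0094 = 0.1645 m/d
v = Ki/n = 17.50·0.0094/0.31 = 0.5305 m/d
L = 2.44 km = 2440 m
t = L / v = 2440 / 0.5305 = 4599 d
   = 4599 / 365 = 12.6 yr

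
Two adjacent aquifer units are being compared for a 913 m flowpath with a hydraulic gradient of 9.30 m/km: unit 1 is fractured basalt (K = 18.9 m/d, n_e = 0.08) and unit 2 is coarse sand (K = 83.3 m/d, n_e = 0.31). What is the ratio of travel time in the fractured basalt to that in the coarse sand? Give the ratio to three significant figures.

Unit 1 (fractured basalt): v = 18.9×0.0093/0.08 = 2.197 m/d, t = 913/2.197 = 415.5 d
Unit 2 (coarse sand): v = 83.3×0.0093/0.31 = 2.499 m/d, t = 913/2.499 = 365.3 d
t(fractured basalt) / t(coarse sand) = 415.5/365.3 = 1.14

1.14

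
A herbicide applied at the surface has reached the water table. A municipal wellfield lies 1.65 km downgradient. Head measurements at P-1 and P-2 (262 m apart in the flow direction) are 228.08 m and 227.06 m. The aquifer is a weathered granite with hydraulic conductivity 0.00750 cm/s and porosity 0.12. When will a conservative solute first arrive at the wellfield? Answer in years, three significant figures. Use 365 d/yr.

Hydraulic gradient i = (228.08 − 227.06) / 262 = 1.02 / 262 = 0.003893
K = 0.00750 cm/s × 864 = 6.480 m/d
Specific discharge q = 6.480 × 0.003893 = 0.02523 m/d
v_s = q/n_e = 0.02523/0.12 = 0.2102 m/d
L = 1.65 km = 1650 m
t = L / v = 1650 / 0.2102 = 7849 d
   = 7849 / 365 = 21.5 yr

21.5 years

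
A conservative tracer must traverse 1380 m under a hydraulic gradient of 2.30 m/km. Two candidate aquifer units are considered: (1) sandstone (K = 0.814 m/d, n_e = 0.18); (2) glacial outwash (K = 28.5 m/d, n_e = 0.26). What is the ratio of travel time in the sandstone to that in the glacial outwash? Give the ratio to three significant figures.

24.2

Unit 1 (sandstone): v = 0.814×0.0023/0.18 = 0.01040 m/d, t = 1380/0.01040 = 132700 d
Unit 2 (glacial outwash): v = 28.5×0.0023/0.26 = 0.2521 m/d, t = 1380/0.2521 = 5474 d
t(sandstone) / t(glacial outwash) = 132700/5474 = 24.2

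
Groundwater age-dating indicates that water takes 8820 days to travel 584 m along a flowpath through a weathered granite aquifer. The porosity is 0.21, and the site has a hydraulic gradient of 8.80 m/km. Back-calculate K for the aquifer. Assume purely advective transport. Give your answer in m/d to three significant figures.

1.58 m/d

v = L / t = 584 / 8820 = 0.06621 m/d
K = v · n / i = 0.06621 × 0.21 / 0.0088 = 1.58 m/d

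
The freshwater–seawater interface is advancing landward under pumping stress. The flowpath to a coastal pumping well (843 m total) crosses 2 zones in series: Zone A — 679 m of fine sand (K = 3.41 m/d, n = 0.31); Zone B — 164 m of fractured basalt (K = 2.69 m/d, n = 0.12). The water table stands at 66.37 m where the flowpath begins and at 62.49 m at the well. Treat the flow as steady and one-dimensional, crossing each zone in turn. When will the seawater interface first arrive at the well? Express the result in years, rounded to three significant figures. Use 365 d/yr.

42.3 years

Total head drop ΔH = 66.37 − 62.49 = 3.88 m
Continuity: the same q passes through each zone, so ΔH = q·Σ(L_j/K_j) — the zones act as resistances in series.
Σ(L/K) = 679/3.41 + 164/2.69 = 199.1 + 60.97 = 260.1 d
q = ΔH / Σ(L/K) = 3.88 / 260.1 = 0.01492 m/d (same in every zone)
Zone A: v = q/n = 0.01492/0.31 = 0.04812 m/d → t_A = 679/0.04812 = 14110 d
Zone B: v = q/n = 0.01492/0.12 = 0.1243 m/d → t_B = 164/0.1243 = 1319 d
Total t = 14110 + 1319 = 15430 d
   = 15430 / 365 = 42.3 yr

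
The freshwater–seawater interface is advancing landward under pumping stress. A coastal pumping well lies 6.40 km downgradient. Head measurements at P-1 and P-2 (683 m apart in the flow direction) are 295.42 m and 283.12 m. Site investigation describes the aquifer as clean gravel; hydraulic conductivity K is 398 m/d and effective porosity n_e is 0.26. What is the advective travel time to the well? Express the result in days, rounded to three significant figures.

232 days

Hydraulic gradient i = (295.42 − 283.12) / 683 = 12.30 / 683 = 0.01801
q = Ki = 398 × 0.01801 = 7.167 m/d
Average linear velocity = 7.167 / 0.26 = 27.57 m/d
L = 6.40 km = 6400 m
t = L / v = 6400 / 27.57 = 232.2 d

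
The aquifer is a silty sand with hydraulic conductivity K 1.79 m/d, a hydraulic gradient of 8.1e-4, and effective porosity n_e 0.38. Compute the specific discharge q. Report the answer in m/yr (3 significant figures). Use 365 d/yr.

0.529 m/yr

Specific discharge q = 1.79 × 8.1e-4 = 0.001450 m/d
   = 0.001450 × 365 = 0.529 m/yr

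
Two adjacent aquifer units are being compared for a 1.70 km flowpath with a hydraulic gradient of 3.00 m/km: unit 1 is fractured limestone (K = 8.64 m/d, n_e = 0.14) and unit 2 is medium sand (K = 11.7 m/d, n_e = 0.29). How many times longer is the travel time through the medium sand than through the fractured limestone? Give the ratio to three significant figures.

Unit 1 (fractured limestone): v = 8.64×0.0030/0.14 = 0.1851 m/d, t = 1700/0.1851 = 9182 d
Unit 2 (medium sand): v = 11.7×0.0030/0.29 = 0.1210 m/d, t = 1700/0.1210 = 14050 d
t(medium sand) / t(fractured limestone) = 14050/9182 = 1.53

1.53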